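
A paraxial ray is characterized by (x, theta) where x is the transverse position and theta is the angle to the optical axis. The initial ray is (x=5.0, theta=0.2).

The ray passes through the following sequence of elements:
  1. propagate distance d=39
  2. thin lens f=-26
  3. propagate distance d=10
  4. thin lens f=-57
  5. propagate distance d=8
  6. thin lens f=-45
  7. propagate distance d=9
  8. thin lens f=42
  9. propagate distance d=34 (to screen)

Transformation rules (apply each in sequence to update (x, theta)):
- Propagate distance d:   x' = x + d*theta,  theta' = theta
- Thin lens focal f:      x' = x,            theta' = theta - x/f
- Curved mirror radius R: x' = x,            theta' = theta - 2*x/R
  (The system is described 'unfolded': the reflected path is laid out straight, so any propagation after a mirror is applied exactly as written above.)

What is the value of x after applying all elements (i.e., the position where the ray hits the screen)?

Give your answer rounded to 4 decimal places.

Answer: 64.6679

Derivation:
Initial: x=5.0000 theta=0.2000
After 1 (propagate distance d=39): x=12.8000 theta=0.2000
After 2 (thin lens f=-26): x=12.8000 theta=9/13 (≈0.6923)
After 3 (propagate distance d=10): x=1282/65 (≈19.7231) theta=9/13 (≈0.6923)
After 4 (thin lens f=-57): x=1282/65 (≈19.7231) theta=3847/3705 (≈1.0383)
After 5 (propagate distance d=8): x=20770/741 (≈28.0297) theta=3847/3705 (≈1.0383)
After 6 (thin lens f=-45): x=20770/741 (≈28.0297) theta=4261/2565 (≈1.6612)
After 7 (propagate distance d=9): x=53081/1235 (≈42.9806) theta=4261/2565 (≈1.6612)
After 8 (thin lens f=42): x=53081/1235 (≈42.9806) theta=42539/66690 (≈0.6379)
After 9 (propagate distance d=34 (to screen)): x=431270/6669 (≈64.6679) theta=42539/66690 (≈0.6379)
Rounded to 4 decimal places: x = 64.6679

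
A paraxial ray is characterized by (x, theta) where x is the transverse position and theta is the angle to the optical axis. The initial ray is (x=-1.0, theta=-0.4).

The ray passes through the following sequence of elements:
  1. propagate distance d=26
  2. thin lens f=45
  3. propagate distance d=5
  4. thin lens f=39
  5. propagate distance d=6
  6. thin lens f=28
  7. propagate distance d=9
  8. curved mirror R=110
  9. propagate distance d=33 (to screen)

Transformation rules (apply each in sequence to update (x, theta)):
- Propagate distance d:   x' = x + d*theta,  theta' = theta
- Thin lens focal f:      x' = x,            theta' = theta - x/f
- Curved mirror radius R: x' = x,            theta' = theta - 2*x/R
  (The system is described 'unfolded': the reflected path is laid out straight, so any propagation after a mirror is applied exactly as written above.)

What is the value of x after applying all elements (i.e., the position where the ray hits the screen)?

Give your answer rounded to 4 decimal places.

Initial: x=-1.0000 theta=-0.4000
After 1 (propagate distance d=26): x=-11.4000 theta=-0.4000
After 2 (thin lens f=45): x=-11.4000 theta=-11/75 (≈-0.1467)
After 3 (propagate distance d=5): x=-182/15 (≈-12.1333) theta=-11/75 (≈-0.1467)
After 4 (thin lens f=39): x=-182/15 (≈-12.1333) theta=37/225 (≈0.1644)
After 5 (propagate distance d=6): x=-836/75 (≈-11.1467) theta=37/225 (≈0.1644)
After 6 (thin lens f=28): x=-836/75 (≈-11.1467) theta=886/1575 (≈0.5625)
After 7 (propagate distance d=9): x=-3194/525 (≈-6.0838) theta=886/1575 (≈0.5625)
After 8 (curved mirror R=110): x=-3194/525 (≈-6.0838) theta=58312/86625 (≈0.6732)
After 9 (propagate distance d=33 (to screen)): x=14114/875 (≈16.1303) theta=58312/86625 (≈0.6732)
Rounded to 4 decimal places: x = 16.1303

Answer: 16.1303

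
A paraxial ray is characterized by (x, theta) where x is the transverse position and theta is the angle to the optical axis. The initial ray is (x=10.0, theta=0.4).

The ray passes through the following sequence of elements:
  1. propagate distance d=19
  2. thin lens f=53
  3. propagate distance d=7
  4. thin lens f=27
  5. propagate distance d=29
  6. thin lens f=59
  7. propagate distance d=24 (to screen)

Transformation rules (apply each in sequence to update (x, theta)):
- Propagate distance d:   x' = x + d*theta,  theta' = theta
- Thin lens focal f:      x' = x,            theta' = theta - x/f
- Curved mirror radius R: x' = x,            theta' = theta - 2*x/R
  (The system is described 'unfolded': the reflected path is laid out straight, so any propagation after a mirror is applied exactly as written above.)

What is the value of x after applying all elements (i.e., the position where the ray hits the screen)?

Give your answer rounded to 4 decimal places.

Answer: -14.0626

Derivation:
Initial: x=10.0000 theta=0.4000
After 1 (propagate distance d=19): x=17.6000 theta=0.4000
After 2 (thin lens f=53): x=17.6000 theta=18/265 (≈0.0679)
After 3 (propagate distance d=7): x=958/53 (≈18.0755) theta=18/265 (≈0.0679)
After 4 (thin lens f=27): x=958/53 (≈18.0755) theta=-4304/7155 (≈-0.6015)
After 5 (propagate distance d=29): x=4514/7155 (≈0.6309) theta=-4304/7155 (≈-0.6015)
After 6 (thin lens f=59): x=4514/7155 (≈0.6309) theta=-17230/28143 (≈-0.6122)
After 7 (propagate distance d=24 (to screen)): x=-5936474/422145 (≈-14.0626) theta=-17230/28143 (≈-0.6122)
Rounded to 4 decimal places: x = -14.0626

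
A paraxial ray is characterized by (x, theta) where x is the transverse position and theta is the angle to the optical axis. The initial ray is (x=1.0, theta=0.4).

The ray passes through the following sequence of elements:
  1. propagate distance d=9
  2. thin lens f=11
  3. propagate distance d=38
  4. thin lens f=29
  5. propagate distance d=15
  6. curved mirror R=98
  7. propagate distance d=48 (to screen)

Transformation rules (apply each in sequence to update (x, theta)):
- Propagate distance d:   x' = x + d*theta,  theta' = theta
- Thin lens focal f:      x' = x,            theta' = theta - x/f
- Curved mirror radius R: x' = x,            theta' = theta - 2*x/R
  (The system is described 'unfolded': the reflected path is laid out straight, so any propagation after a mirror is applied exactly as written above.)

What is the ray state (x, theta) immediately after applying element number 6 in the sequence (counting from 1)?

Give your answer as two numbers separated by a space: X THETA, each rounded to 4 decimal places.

Answer: 1.6144 -0.1859

Derivation:
Initial: x=1.0000 theta=0.4000
After 1 (propagate distance d=9): x=4.6000 theta=0.4000
After 2 (thin lens f=11): x=4.6000 theta=-1/55 (≈-0.0182)
After 3 (propagate distance d=38): x=43/11 (≈3.9091) theta=-1/55 (≈-0.0182)
After 4 (thin lens f=29): x=43/11 (≈3.9091) theta=-244/1595 (≈-0.1530)
After 5 (propagate distance d=15): x=515/319 (≈1.6144) theta=-244/1595 (≈-0.1530)
After 6 (curved mirror R=98): x=515/319 (≈1.6144) theta=-1321/7105 (≈-0.1859)
Rounded to 4 decimal places: x = 1.6144, theta = -0.1859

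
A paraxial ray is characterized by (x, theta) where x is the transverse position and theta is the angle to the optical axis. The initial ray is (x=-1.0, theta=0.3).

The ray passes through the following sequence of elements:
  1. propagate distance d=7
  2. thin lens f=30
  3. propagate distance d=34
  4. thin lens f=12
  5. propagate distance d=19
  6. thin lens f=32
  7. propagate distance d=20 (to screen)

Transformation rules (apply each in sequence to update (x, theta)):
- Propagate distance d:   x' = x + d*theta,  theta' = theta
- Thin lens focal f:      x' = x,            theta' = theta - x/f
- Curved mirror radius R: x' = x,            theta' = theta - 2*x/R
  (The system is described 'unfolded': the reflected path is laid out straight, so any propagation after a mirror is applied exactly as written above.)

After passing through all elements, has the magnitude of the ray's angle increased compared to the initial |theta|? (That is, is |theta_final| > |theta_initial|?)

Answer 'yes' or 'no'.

Initial: x=-1.0000 theta=0.3000
After 1 (propagate distance d=7): x=1.1000 theta=0.3000
After 2 (thin lens f=30): x=1.1000 theta=79/300 (≈0.2633)
After 3 (propagate distance d=34): x=754/75 (≈10.0533) theta=79/300 (≈0.2633)
After 4 (thin lens f=12): x=754/75 (≈10.0533) theta=-517/900 (≈-0.5744)
After 5 (propagate distance d=19): x=-31/36 (≈-0.8611) theta=-517/900 (≈-0.5744)
After 6 (thin lens f=32): x=-31/36 (≈-0.8611) theta=-15769/28800 (≈-0.5475)
After 7 (propagate distance d=20 (to screen)): x=-17009/1440 (≈-11.8118) theta=-15769/28800 (≈-0.5475)
|theta_initial|=0.3000 |theta_final|=15769/28800 (≈0.5475) -> increased

Answer: yes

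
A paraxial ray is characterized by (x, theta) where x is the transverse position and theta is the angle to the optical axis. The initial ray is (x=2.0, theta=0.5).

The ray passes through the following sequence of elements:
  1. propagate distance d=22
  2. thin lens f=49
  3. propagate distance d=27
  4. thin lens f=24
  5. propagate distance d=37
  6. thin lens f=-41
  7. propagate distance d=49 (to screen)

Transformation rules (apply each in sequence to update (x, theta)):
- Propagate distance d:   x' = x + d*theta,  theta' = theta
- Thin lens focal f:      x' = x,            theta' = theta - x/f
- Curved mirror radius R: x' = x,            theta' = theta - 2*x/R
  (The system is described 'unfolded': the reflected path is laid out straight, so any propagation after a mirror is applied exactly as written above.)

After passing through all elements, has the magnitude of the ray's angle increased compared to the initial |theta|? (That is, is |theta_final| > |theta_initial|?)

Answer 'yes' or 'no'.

Answer: yes

Derivation:
Initial: x=2.0000 theta=0.5000
After 1 (propagate distance d=22): x=13.0000 theta=0.5000
After 2 (thin lens f=49): x=13.0000 theta=23/98 (≈0.2347)
After 3 (propagate distance d=27): x=1895/98 (≈19.3367) theta=23/98 (≈0.2347)
After 4 (thin lens f=24): x=1895/98 (≈19.3367) theta=-1343/2352 (≈-0.5710)
After 5 (propagate distance d=37): x=-4211/2352 (≈-1.7904) theta=-1343/2352 (≈-0.5710)
After 6 (thin lens f=-41): x=-4211/2352 (≈-1.7904) theta=-9879/16072 (≈-0.6147)
After 7 (propagate distance d=49 (to screen)): x=-3077077/96432 (≈-31.9093) theta=-9879/16072 (≈-0.6147)
|theta_initial|=0.5000 |theta_final|=9879/16072 (≈0.6147) -> increased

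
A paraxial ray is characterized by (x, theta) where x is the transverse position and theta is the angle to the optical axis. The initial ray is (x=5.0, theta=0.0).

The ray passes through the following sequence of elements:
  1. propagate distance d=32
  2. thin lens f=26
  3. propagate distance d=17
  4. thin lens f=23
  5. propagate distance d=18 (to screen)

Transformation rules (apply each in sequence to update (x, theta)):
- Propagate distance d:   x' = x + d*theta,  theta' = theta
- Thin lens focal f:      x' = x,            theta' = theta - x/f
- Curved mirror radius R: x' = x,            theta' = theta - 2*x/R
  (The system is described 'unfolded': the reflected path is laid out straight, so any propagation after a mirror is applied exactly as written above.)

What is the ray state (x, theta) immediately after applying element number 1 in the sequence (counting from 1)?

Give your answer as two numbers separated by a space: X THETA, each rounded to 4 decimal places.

Initial: x=5.0000 theta=0.0000
After 1 (propagate distance d=32): x=5.0000 theta=0.0000
Rounded to 4 decimal places: x = 5.0000, theta = 0.0000

Answer: 5.0000 0.0000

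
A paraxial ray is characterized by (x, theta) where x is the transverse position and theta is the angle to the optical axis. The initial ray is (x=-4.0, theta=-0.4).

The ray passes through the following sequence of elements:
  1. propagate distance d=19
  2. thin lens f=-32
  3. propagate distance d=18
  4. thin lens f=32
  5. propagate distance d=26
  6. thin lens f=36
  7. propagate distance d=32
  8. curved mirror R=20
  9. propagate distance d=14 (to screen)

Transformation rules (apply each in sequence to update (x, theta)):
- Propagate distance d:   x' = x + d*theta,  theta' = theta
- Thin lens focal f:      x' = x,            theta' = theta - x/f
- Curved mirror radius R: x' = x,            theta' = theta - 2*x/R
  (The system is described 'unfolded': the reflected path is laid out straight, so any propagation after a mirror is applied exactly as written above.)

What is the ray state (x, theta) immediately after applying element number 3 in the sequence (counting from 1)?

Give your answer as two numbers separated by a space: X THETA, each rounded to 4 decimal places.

Answer: -25.3250 -0.7625

Derivation:
Initial: x=-4.0000 theta=-0.4000
After 1 (propagate distance d=19): x=-11.6000 theta=-0.4000
After 2 (thin lens f=-32): x=-11.6000 theta=-0.7625
After 3 (propagate distance d=18): x=-25.3250 theta=-0.7625
Rounded to 4 decimal places: x = -25.3250, theta = -0.7625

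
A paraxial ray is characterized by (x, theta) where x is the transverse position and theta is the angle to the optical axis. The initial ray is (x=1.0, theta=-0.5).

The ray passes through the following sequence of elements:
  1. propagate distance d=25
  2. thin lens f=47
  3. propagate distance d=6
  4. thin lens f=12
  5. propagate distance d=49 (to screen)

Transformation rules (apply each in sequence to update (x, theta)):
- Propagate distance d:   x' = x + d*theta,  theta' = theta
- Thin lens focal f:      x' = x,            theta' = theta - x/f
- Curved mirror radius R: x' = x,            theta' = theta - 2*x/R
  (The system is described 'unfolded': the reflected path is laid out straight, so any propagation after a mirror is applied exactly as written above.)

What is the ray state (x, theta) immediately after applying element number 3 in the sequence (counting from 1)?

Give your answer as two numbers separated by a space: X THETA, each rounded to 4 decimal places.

Initial: x=1.0000 theta=-0.5000
After 1 (propagate distance d=25): x=-11.5000 theta=-0.5000
After 2 (thin lens f=47): x=-11.5000 theta=-12/47 (≈-0.2553)
After 3 (propagate distance d=6): x=-1225/94 (≈-13.0319) theta=-12/47 (≈-0.2553)
Rounded to 4 decimal places: x = -13.0319, theta = -0.2553

Answer: -13.0319 -0.2553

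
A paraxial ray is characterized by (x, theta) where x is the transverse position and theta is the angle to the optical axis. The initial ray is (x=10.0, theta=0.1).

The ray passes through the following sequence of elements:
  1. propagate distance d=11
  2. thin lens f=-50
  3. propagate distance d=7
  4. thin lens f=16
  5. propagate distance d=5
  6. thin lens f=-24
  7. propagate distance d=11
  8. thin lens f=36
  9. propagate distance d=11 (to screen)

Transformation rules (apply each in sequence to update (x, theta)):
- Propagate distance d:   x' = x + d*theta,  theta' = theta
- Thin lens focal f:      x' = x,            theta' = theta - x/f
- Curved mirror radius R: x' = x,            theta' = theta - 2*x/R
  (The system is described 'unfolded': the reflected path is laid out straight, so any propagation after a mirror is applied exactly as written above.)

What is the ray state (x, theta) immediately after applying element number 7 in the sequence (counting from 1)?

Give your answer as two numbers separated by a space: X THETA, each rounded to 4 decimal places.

Answer: 10.0978 -0.0630

Derivation:
Initial: x=10.0000 theta=0.1000
After 1 (propagate distance d=11): x=11.1000 theta=0.1000
After 2 (thin lens f=-50): x=11.1000 theta=0.3220
After 3 (propagate distance d=7): x=13.3540 theta=0.3220
After 4 (thin lens f=16): x=13.3540 theta=-4101/8000 (≈-0.5126)
After 5 (propagate distance d=5): x=86327/8000 (≈10.7909) theta=-4101/8000 (≈-0.5126)
After 6 (thin lens f=-24): x=86327/8000 (≈10.7909) theta=-12097/192000 (≈-0.0630)
After 7 (propagate distance d=11): x=1938781/192000 (≈10.0978) theta=-12097/192000 (≈-0.0630)
Rounded to 4 decimal places: x = 10.0978, theta = -0.0630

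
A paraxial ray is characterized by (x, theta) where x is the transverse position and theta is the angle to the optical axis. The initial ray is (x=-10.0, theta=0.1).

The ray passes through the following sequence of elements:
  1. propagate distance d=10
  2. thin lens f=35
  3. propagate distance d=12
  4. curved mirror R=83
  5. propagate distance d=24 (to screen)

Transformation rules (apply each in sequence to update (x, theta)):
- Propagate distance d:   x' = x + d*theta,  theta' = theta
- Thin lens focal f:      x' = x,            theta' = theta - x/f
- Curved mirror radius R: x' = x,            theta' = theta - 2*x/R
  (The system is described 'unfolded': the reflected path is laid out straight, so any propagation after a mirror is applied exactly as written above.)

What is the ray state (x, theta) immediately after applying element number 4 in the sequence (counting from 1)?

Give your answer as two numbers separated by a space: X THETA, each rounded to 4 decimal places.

Initial: x=-10.0000 theta=0.1000
After 1 (propagate distance d=10): x=-9.0000 theta=0.1000
After 2 (thin lens f=35): x=-9.0000 theta=5/14 (≈0.3571)
After 3 (propagate distance d=12): x=-33/7 (≈-4.7143) theta=5/14 (≈0.3571)
After 4 (curved mirror R=83): x=-33/7 (≈-4.7143) theta=547/1162 (≈0.4707)
Rounded to 4 decimal places: x = -4.7143, theta = 0.4707

Answer: -4.7143 0.4707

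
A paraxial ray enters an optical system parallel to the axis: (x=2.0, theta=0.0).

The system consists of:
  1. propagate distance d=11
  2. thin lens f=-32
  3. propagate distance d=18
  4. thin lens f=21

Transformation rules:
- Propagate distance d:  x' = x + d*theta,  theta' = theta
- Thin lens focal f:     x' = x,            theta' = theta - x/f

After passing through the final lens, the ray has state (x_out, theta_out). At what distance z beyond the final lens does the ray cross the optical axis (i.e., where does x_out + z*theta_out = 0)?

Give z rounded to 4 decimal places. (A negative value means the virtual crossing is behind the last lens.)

Answer: 36.2069

Derivation:
Initial: x=2.0000 theta=0.0000
After 1 (propagate distance d=11): x=2.0000 theta=0.0000
After 2 (thin lens f=-32): x=2.0000 theta=0.0625
After 3 (propagate distance d=18): x=3.1250 theta=0.0625
After 4 (thin lens f=21): x=3.1250 theta=-29/336 (≈-0.0863)
z_focus = -x_out/theta_out = -(3.1250)/(-29/336) = 1050/29 ≈ 36.2069
Rounded to 4 decimal places: z = 36.2069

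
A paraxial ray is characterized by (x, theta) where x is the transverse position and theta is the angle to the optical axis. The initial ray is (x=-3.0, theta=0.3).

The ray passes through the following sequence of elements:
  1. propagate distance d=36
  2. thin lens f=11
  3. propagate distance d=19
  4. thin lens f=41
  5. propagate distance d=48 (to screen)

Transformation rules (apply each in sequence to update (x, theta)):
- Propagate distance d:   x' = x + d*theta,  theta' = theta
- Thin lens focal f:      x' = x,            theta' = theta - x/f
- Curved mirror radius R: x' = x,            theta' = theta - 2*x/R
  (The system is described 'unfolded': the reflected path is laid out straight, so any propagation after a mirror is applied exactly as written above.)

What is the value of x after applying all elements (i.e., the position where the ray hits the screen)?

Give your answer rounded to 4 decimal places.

Answer: -19.6410

Derivation:
Initial: x=-3.0000 theta=0.3000
After 1 (propagate distance d=36): x=7.8000 theta=0.3000
After 2 (thin lens f=11): x=7.8000 theta=-9/22 (≈-0.4091)
After 3 (propagate distance d=19): x=3/110 (≈0.0273) theta=-9/22 (≈-0.4091)
After 4 (thin lens f=41): x=3/110 (≈0.0273) theta=-84/205 (≈-0.4098)
After 5 (propagate distance d=48 (to screen)): x=-88581/4510 (≈-19.6410) theta=-84/205 (≈-0.4098)
Rounded to 4 decimal places: x = -19.6410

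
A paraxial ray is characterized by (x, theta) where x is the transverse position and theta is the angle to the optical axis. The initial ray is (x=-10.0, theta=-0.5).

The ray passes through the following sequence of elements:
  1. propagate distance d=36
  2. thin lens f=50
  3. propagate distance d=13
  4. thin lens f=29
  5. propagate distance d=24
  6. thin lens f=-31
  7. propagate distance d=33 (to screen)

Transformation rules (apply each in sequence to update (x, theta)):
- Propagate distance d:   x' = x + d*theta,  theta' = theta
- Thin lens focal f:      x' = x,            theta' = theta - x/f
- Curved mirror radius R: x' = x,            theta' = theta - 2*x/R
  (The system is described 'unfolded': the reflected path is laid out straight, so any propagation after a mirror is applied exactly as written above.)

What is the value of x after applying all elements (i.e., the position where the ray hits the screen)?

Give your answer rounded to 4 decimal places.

Initial: x=-10.0000 theta=-0.5000
After 1 (propagate distance d=36): x=-28.0000 theta=-0.5000
After 2 (thin lens f=50): x=-28.0000 theta=0.0600
After 3 (propagate distance d=13): x=-27.2200 theta=0.0600
After 4 (thin lens f=29): x=-27.2200 theta=724/725 (≈0.9986)
After 5 (propagate distance d=24): x=-4717/1450 (≈-3.2531) theta=724/725 (≈0.9986)
After 6 (thin lens f=-31): x=-4717/1450 (≈-3.2531) theta=40171/44950 (≈0.8937)
After 7 (propagate distance d=33 (to screen)): x=589708/22475 (≈26.2384) theta=40171/44950 (≈0.8937)
Rounded to 4 decimal places: x = 26.2384

Answer: 26.2384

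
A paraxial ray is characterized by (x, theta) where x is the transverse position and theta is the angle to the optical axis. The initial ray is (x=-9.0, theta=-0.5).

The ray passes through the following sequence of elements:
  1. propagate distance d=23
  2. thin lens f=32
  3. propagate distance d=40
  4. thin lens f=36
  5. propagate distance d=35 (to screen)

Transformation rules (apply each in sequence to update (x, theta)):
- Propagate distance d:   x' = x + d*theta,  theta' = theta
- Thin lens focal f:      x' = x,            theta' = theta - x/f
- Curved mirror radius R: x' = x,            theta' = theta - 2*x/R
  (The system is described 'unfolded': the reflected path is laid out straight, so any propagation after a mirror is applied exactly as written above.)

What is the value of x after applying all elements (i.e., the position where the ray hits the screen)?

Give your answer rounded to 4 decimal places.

Initial: x=-9.0000 theta=-0.5000
After 1 (propagate distance d=23): x=-20.5000 theta=-0.5000
After 2 (thin lens f=32): x=-20.5000 theta=9/64 (≈0.1406)
After 3 (propagate distance d=40): x=-14.8750 theta=9/64 (≈0.1406)
After 4 (thin lens f=36): x=-14.8750 theta=319/576 (≈0.5538)
After 5 (propagate distance d=35 (to screen)): x=2597/576 (≈4.5087) theta=319/576 (≈0.5538)
Rounded to 4 decimal places: x = 4.5087

Answer: 4.5087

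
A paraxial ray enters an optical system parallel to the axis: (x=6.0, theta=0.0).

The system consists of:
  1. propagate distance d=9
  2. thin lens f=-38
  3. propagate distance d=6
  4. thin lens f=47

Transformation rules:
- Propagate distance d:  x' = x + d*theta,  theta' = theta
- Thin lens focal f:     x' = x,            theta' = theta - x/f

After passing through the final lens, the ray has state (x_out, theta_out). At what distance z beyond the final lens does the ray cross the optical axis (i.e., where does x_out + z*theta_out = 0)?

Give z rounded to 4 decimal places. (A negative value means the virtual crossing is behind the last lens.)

Initial: x=6.0000 theta=0.0000
After 1 (propagate distance d=9): x=6.0000 theta=0.0000
After 2 (thin lens f=-38): x=6.0000 theta=3/19 (≈0.1579)
After 3 (propagate distance d=6): x=132/19 (≈6.9474) theta=3/19 (≈0.1579)
After 4 (thin lens f=47): x=132/19 (≈6.9474) theta=9/893 (≈0.0101)
z_focus = -x_out/theta_out = -(132/19)/(9/893) = -2068/3 ≈ -689.3333
Rounded to 4 decimal places: z = -689.3333

Answer: -689.3333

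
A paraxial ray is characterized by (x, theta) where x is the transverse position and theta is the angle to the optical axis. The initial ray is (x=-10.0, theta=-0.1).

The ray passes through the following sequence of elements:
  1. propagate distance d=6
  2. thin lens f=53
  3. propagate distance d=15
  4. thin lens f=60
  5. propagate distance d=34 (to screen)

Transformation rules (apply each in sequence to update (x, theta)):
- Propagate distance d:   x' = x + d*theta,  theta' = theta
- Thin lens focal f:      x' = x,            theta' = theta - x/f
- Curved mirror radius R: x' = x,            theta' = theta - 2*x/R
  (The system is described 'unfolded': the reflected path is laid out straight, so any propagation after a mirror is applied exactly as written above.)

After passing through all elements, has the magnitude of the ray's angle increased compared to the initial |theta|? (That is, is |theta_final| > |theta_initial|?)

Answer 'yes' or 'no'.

Initial: x=-10.0000 theta=-0.1000
After 1 (propagate distance d=6): x=-10.6000 theta=-0.1000
After 2 (thin lens f=53): x=-10.6000 theta=0.1000
After 3 (propagate distance d=15): x=-9.1000 theta=0.1000
After 4 (thin lens f=60): x=-9.1000 theta=151/600 (≈0.2517)
After 5 (propagate distance d=34 (to screen)): x=-163/300 (≈-0.5433) theta=151/600 (≈0.2517)
|theta_initial|=0.1000 |theta_final|=151/600 (≈0.2517) -> increased

Answer: yes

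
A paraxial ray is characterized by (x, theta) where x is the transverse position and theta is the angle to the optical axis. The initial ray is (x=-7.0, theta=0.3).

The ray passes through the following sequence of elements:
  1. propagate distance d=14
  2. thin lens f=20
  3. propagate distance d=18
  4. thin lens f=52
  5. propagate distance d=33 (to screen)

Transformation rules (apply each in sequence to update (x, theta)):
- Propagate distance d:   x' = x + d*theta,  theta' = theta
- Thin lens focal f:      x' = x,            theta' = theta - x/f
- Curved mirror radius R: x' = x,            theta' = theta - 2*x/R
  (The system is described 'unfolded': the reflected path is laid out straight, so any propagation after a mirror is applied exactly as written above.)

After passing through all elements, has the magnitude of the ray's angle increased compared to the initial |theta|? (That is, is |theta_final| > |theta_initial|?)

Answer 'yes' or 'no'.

Initial: x=-7.0000 theta=0.3000
After 1 (propagate distance d=14): x=-2.8000 theta=0.3000
After 2 (thin lens f=20): x=-2.8000 theta=0.4400
After 3 (propagate distance d=18): x=5.1200 theta=0.4400
After 4 (thin lens f=52): x=5.1200 theta=111/325 (≈0.3415)
After 5 (propagate distance d=33 (to screen)): x=5327/325 (≈16.3908) theta=111/325 (≈0.3415)
|theta_initial|=0.3000 |theta_final|=111/325 (≈0.3415) -> increased

Answer: yes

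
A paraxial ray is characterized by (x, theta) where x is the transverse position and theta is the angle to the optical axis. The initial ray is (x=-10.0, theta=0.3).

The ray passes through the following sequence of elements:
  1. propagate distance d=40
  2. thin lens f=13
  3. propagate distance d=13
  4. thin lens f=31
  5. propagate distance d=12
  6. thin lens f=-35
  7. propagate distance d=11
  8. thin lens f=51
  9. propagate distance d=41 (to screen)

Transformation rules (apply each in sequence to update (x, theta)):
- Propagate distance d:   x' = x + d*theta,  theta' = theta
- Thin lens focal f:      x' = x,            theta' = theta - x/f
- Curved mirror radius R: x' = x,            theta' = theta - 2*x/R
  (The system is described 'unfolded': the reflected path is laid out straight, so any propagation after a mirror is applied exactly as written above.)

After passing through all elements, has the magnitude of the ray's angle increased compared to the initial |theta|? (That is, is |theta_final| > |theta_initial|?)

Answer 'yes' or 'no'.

Initial: x=-10.0000 theta=0.3000
After 1 (propagate distance d=40): x=2.0000 theta=0.3000
After 2 (thin lens f=13): x=2.0000 theta=19/130 (≈0.1462)
After 3 (propagate distance d=13): x=3.9000 theta=19/130 (≈0.1462)
After 4 (thin lens f=31): x=3.9000 theta=41/2015 (≈0.0203)
After 5 (propagate distance d=12): x=16701/4030 (≈4.1442) theta=41/2015 (≈0.0203)
After 6 (thin lens f=-35): x=16701/4030 (≈4.1442) theta=19571/141050 (≈0.1388)
After 7 (propagate distance d=11): x=399908/70525 (≈5.6704) theta=19571/141050 (≈0.1388)
After 8 (thin lens f=51): x=399908/70525 (≈5.6704) theta=2333/84630 (≈0.0276)
After 9 (propagate distance d=41 (to screen)): x=2877713/423150 (≈6.8007) theta=2333/84630 (≈0.0276)
|theta_initial|=0.3000 |theta_final|=2333/84630 (≈0.0276) -> not increased

Answer: no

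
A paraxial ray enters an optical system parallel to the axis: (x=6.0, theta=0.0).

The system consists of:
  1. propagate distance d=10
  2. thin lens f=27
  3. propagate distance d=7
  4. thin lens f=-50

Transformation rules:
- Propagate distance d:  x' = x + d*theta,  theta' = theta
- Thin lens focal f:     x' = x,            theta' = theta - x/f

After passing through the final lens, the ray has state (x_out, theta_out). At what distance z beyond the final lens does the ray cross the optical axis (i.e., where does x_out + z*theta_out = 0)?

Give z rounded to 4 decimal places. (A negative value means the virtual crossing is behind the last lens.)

Initial: x=6.0000 theta=0.0000
After 1 (propagate distance d=10): x=6.0000 theta=0.0000
After 2 (thin lens f=27): x=6.0000 theta=-2/9 (≈-0.2222)
After 3 (propagate distance d=7): x=40/9 (≈4.4444) theta=-2/9 (≈-0.2222)
After 4 (thin lens f=-50): x=40/9 (≈4.4444) theta=-2/15 (≈-0.1333)
z_focus = -x_out/theta_out = -(40/9)/(-2/15) = 100/3 ≈ 33.3333
Rounded to 4 decimal places: z = 33.3333

Answer: 33.3333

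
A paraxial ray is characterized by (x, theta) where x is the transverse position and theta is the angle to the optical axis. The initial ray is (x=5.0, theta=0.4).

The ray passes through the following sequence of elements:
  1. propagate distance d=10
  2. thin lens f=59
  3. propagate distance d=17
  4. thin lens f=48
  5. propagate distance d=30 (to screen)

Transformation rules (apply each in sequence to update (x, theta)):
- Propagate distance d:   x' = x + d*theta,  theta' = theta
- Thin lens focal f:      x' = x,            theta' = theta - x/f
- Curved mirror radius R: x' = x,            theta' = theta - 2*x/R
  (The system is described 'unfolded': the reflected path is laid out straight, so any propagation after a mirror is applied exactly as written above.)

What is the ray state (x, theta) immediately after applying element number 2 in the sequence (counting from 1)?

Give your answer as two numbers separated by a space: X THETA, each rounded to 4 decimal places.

Answer: 9.0000 0.2475

Derivation:
Initial: x=5.0000 theta=0.4000
After 1 (propagate distance d=10): x=9.0000 theta=0.4000
After 2 (thin lens f=59): x=9.0000 theta=73/295 (≈0.2475)
Rounded to 4 decimal places: x = 9.0000, theta = 0.2475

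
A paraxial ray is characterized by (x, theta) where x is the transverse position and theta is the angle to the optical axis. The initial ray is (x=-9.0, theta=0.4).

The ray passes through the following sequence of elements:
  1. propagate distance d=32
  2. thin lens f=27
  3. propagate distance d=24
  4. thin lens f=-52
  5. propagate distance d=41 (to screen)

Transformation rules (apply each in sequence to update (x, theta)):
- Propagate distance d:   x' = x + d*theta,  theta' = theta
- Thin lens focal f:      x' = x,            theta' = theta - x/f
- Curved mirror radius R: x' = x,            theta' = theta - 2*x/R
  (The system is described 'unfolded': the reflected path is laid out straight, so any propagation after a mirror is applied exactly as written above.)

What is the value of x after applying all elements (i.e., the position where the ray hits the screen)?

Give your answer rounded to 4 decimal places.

Initial: x=-9.0000 theta=0.4000
After 1 (propagate distance d=32): x=3.8000 theta=0.4000
After 2 (thin lens f=27): x=3.8000 theta=7/27 (≈0.2593)
After 3 (propagate distance d=24): x=451/45 (≈10.0222) theta=7/27 (≈0.2593)
After 4 (thin lens f=-52): x=451/45 (≈10.0222) theta=3173/7020 (≈0.4520)
After 5 (propagate distance d=41 (to screen)): x=200449/7020 (≈28.5540) theta=3173/7020 (≈0.4520)
Rounded to 4 decimal places: x = 28.5540

Answer: 28.5540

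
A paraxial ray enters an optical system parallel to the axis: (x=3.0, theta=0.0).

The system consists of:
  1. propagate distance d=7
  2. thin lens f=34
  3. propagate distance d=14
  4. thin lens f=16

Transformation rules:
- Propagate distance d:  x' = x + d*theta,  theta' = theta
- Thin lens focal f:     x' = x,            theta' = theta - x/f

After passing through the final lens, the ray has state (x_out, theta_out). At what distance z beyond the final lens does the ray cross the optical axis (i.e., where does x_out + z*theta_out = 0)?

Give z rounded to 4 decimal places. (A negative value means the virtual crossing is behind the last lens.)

Answer: 8.8889

Derivation:
Initial: x=3.0000 theta=0.0000
After 1 (propagate distance d=7): x=3.0000 theta=0.0000
After 2 (thin lens f=34): x=3.0000 theta=-3/34 (≈-0.0882)
After 3 (propagate distance d=14): x=30/17 (≈1.7647) theta=-3/34 (≈-0.0882)
After 4 (thin lens f=16): x=30/17 (≈1.7647) theta=-27/136 (≈-0.1985)
z_focus = -x_out/theta_out = -(30/17)/(-27/136) = 80/9 ≈ 8.8889
Rounded to 4 decimal places: z = 8.8889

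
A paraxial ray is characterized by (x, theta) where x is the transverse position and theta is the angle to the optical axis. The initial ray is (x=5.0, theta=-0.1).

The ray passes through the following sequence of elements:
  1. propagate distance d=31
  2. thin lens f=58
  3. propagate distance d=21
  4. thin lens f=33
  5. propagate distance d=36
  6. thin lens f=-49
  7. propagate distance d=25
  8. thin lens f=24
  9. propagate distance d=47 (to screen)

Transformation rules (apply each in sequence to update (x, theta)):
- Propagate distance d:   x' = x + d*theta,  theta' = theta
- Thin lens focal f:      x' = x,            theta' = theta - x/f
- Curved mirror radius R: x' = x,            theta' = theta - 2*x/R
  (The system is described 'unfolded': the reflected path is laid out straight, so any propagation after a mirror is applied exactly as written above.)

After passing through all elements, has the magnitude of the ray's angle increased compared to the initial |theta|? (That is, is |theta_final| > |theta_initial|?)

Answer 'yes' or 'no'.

Answer: yes

Derivation:
Initial: x=5.0000 theta=-0.1000
After 1 (propagate distance d=31): x=1.9000 theta=-0.1000
After 2 (thin lens f=58): x=1.9000 theta=-77/580 (≈-0.1328)
After 3 (propagate distance d=21): x=-103/116 (≈-0.8879) theta=-77/580 (≈-0.1328)
After 4 (thin lens f=33): x=-103/116 (≈-0.8879) theta=-1013/9570 (≈-0.1059)
After 5 (propagate distance d=36): x=-29977/6380 (≈-4.6986) theta=-1013/9570 (≈-0.1059)
After 6 (thin lens f=-49): x=-29977/6380 (≈-4.6986) theta=-37841/187572 (≈-0.2017)
After 7 (propagate distance d=25): x=-2284186/234465 (≈-9.7421) theta=-37841/187572 (≈-0.2017)
After 8 (thin lens f=24): x=-2284186/234465 (≈-9.7421) theta=287239/1406790 (≈0.2042)
After 9 (propagate distance d=47 (to screen)): x=-29269/200970 (≈-0.1456) theta=287239/1406790 (≈0.2042)
|theta_initial|=0.1000 |theta_final|=287239/1406790 (≈0.2042) -> increased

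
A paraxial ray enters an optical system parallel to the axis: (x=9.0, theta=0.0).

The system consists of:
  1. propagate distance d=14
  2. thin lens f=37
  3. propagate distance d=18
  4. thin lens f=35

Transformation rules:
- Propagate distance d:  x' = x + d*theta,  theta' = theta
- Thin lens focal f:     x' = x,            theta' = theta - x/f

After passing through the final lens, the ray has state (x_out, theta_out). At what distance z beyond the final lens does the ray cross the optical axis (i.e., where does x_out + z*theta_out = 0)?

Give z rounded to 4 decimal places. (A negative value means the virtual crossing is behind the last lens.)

Initial: x=9.0000 theta=0.0000
After 1 (propagate distance d=14): x=9.0000 theta=0.0000
After 2 (thin lens f=37): x=9.0000 theta=-9/37 (≈-0.2432)
After 3 (propagate distance d=18): x=171/37 (≈4.6216) theta=-9/37 (≈-0.2432)
After 4 (thin lens f=35): x=171/37 (≈4.6216) theta=-486/1295 (≈-0.3753)
z_focus = -x_out/theta_out = -(171/37)/(-486/1295) = 665/54 ≈ 12.3148
Rounded to 4 decimal places: z = 12.3148

Answer: 12.3148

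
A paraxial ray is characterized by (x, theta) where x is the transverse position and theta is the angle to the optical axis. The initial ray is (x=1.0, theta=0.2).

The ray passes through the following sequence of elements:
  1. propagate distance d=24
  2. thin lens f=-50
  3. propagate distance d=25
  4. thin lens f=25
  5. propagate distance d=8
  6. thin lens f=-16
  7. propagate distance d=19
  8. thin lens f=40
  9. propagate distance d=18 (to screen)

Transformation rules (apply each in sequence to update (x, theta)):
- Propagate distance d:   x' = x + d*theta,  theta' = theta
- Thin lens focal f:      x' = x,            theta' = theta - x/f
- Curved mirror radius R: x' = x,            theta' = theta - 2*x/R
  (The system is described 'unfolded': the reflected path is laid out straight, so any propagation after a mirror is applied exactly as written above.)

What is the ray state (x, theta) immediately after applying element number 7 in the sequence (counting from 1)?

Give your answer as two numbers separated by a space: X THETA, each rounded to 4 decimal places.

Answer: 21.5008 0.5083

Derivation:
Initial: x=1.0000 theta=0.2000
After 1 (propagate distance d=24): x=5.8000 theta=0.2000
After 2 (thin lens f=-50): x=5.8000 theta=0.3160
After 3 (propagate distance d=25): x=13.7000 theta=0.3160
After 4 (thin lens f=25): x=13.7000 theta=-0.2320
After 5 (propagate distance d=8): x=11.8440 theta=-0.2320
After 6 (thin lens f=-16): x=11.8440 theta=2033/4000 (≈0.5083)
After 7 (propagate distance d=19): x=86003/4000 (≈21.5008) theta=2033/4000 (≈0.5083)
Rounded to 4 decimal places: x = 21.5008, theta = 0.5083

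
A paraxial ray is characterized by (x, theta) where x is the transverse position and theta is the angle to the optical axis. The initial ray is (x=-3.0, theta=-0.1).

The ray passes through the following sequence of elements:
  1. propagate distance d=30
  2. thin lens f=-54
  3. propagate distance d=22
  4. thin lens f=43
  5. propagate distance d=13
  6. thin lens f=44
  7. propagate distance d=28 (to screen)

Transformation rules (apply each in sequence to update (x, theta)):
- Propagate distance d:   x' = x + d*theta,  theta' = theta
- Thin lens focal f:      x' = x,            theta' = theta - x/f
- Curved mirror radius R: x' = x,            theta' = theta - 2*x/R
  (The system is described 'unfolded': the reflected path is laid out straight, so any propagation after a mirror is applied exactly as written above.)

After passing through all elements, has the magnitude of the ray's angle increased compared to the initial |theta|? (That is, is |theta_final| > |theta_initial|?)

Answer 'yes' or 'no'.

Initial: x=-3.0000 theta=-0.1000
After 1 (propagate distance d=30): x=-6.0000 theta=-0.1000
After 2 (thin lens f=-54): x=-6.0000 theta=-19/90 (≈-0.2111)
After 3 (propagate distance d=22): x=-479/45 (≈-10.6444) theta=-19/90 (≈-0.2111)
After 4 (thin lens f=43): x=-479/45 (≈-10.6444) theta=47/1290 (≈0.0364)
After 5 (propagate distance d=13): x=-39361/3870 (≈-10.1708) theta=47/1290 (≈0.0364)
After 6 (thin lens f=44): x=-39361/3870 (≈-10.1708) theta=9113/34056 (≈0.2676)
After 7 (propagate distance d=28 (to screen)): x=-57008/21285 (≈-2.6783) theta=9113/34056 (≈0.2676)
|theta_initial|=0.1000 |theta_final|=9113/34056 (≈0.2676) -> increased

Answer: yes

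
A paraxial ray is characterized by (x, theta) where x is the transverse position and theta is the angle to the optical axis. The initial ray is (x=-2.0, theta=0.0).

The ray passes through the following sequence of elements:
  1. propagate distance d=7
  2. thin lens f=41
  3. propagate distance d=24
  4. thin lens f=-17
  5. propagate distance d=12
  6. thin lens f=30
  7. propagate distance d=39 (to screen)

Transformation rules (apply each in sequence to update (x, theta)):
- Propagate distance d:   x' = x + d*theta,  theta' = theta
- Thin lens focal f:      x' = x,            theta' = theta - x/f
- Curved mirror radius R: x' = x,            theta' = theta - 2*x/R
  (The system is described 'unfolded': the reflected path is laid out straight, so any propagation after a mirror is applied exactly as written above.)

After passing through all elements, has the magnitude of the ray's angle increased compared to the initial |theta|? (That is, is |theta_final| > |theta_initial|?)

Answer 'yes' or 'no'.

Answer: yes

Derivation:
Initial: x=-2.0000 theta=0.0000
After 1 (propagate distance d=7): x=-2.0000 theta=0.0000
After 2 (thin lens f=41): x=-2.0000 theta=2/41 (≈0.0488)
After 3 (propagate distance d=24): x=-34/41 (≈-0.8293) theta=2/41 (≈0.0488)
After 4 (thin lens f=-17): x=-34/41 (≈-0.8293) theta=0.0000
After 5 (propagate distance d=12): x=-34/41 (≈-0.8293) theta=0.0000
After 6 (thin lens f=30): x=-34/41 (≈-0.8293) theta=17/615 (≈0.0276)
After 7 (propagate distance d=39 (to screen)): x=51/205 (≈0.2488) theta=17/615 (≈0.0276)
|theta_initial|=0.0000 |theta_final|=17/615 (≈0.0276) -> increased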